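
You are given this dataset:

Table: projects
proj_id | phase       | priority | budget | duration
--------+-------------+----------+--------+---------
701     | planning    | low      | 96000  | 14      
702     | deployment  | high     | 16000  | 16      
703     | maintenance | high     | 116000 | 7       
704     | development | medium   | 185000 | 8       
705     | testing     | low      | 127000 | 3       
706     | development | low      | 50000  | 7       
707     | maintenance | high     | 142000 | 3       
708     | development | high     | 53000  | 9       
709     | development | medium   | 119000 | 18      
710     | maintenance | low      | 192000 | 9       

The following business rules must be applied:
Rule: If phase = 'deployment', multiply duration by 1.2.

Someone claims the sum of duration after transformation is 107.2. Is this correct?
No, the correct result is 97.2.

Step 1: Calculate the correct sum after transformation
Step 2: Apply multiplier 1.2 to records where phase = 'deployment'
Step 3: Correct result = 97.2
Step 4: Claimed result = 107.2
Step 5: 97.2 ≠ 107.2
Conclusion: The claimed result is incorrect. The correct answer is 97.2.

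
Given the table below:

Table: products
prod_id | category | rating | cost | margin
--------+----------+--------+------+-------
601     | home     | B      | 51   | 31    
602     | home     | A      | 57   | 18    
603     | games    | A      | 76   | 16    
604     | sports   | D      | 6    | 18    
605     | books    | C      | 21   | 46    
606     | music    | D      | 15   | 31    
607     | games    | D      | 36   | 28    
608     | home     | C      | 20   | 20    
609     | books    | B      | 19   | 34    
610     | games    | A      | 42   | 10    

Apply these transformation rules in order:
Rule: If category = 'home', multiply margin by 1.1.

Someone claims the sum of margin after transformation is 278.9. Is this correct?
No, the correct result is 258.9.

Step 1: Calculate the correct sum after transformation
Step 2: Apply multiplier 1.1 to records where category = 'home'
Step 3: Correct result = 258.9
Step 4: Claimed result = 278.9
Step 5: 258.9 ≠ 278.9
Conclusion: The claimed result is incorrect. The correct answer is 258.9.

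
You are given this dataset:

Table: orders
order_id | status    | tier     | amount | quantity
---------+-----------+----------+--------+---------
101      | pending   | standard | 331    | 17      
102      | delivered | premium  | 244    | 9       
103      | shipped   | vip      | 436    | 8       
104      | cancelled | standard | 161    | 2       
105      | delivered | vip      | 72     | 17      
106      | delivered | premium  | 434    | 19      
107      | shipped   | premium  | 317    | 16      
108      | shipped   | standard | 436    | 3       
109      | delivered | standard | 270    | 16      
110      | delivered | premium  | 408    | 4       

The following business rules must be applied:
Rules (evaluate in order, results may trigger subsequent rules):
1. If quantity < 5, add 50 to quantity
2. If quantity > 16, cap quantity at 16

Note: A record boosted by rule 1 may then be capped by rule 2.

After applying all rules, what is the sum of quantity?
145

Step 1: Apply rule 1 to records with quantity < 5
  - 3 records get bonus of 50
  - Of these, 3 records then exceed 16 and get capped
Step 2: Apply rule 2 to records with quantity > 16
  - 3 records (original) are capped
Step 3: Calculate final sum = 145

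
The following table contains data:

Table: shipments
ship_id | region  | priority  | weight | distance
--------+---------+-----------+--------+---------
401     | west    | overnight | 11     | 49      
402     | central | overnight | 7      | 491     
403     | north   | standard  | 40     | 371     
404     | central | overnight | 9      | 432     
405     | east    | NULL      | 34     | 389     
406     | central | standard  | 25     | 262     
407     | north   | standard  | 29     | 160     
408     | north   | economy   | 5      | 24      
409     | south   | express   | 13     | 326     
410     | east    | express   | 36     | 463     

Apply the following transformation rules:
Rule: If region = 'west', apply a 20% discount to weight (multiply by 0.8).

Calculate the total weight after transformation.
206.8

Step 1: Records with region = 'west' have total weight = 11
Step 2: Apply multiplier: 11 × 0.8 = 8.8
Step 3: Other records total: 198
Step 4: Final sum = 8.8 + 198 = 206.8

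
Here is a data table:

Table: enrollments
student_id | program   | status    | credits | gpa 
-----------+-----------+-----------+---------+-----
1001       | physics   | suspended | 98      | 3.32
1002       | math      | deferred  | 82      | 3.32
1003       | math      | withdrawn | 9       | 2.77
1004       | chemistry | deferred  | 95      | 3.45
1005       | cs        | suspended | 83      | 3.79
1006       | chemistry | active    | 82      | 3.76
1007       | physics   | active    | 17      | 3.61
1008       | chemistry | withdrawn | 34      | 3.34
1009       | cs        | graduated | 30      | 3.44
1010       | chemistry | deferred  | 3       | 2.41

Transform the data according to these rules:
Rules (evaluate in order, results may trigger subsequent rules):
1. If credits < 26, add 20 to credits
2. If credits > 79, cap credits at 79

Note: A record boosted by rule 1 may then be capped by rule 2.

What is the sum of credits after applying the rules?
548

Step 1: Apply rule 1 to records with credits < 26
  - 3 records get bonus of 20
  - Of these, 0 records then exceed 79 and get capped
Step 2: Apply rule 2 to records with credits > 79
  - 5 records (original) are capped
Step 3: Calculate final sum = 548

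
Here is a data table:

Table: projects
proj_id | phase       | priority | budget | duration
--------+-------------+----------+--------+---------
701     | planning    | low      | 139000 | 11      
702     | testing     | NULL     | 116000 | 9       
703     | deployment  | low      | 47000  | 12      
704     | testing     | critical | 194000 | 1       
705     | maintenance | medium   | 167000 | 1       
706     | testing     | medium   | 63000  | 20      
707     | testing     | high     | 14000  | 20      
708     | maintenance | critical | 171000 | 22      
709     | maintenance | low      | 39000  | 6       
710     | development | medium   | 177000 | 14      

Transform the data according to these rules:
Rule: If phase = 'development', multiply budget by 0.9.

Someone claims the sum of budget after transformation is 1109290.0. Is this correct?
No, the correct result is 1109300.0.

Step 1: Calculate the correct sum after transformation
Step 2: Apply multiplier 0.9 to records where phase = 'development'
Step 3: Correct result = 1109300.0
Step 4: Claimed result = 1109290.0
Step 5: 1109300.0 ≠ 1109290.0
Conclusion: The claimed result is incorrect. The correct answer is 1109300.0.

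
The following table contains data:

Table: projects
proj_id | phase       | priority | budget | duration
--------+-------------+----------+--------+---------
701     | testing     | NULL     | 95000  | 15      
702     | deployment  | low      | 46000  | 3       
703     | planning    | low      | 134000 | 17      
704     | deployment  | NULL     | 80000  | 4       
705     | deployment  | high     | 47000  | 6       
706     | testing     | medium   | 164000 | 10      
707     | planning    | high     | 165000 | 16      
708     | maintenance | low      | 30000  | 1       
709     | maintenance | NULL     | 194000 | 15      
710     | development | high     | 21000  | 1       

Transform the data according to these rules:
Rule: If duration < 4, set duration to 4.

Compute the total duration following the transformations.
95

Step 1: 3 records have duration < 4
Step 2: These records originally summed to 5
Step 3: After setting to minimum: 3 × 4 = 12
Step 4: Unaffected records sum: 83
Step 5: Final sum = 12 + 83 = 95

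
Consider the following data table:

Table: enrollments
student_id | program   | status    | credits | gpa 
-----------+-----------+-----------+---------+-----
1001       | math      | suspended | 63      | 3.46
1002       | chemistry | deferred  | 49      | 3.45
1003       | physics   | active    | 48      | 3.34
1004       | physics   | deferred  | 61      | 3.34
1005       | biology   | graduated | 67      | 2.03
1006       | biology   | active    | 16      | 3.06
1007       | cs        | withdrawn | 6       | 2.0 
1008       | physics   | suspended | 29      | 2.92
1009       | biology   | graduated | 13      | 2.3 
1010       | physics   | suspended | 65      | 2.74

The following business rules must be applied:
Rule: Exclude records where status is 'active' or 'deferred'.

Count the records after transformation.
6

Step 1: Count records to exclude
  - 2 (active) + 2 (deferred) = 4 records
Step 2: Total records: 10
Step 3: Remaining = 10 - 4 = 6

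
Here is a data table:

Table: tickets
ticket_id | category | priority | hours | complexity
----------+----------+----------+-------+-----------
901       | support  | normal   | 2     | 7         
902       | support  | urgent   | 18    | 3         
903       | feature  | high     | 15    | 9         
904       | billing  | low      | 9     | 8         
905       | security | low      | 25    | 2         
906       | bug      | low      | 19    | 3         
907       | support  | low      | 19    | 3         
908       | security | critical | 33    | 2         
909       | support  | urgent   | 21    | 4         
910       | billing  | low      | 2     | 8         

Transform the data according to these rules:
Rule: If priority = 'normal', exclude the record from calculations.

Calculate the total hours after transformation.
161

Step 1: Identify records where priority = 'normal'
Step 2: The excluded records sum to 2
Step 3: Original total hours = 163
Step 4: Remaining total = 163 - 2 = 161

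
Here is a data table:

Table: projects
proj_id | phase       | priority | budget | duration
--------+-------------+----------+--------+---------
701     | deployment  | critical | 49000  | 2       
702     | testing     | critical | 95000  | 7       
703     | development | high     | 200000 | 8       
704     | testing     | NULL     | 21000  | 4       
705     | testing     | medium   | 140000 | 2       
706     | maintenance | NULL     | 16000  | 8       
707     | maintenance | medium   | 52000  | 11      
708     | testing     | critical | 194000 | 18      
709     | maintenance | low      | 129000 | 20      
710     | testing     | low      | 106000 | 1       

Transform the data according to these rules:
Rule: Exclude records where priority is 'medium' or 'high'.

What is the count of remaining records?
7

Step 1: Count records to exclude
  - 2 (medium) + 1 (high) = 3 records
Step 2: Total records: 10
Step 3: Remaining = 10 - 3 = 7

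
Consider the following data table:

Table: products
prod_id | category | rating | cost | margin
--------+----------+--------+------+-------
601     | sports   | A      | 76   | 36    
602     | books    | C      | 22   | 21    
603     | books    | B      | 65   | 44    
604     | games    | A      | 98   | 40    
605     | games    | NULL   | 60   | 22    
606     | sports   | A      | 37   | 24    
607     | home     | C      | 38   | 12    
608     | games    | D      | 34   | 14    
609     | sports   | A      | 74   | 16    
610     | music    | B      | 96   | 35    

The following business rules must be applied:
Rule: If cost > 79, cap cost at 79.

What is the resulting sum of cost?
564

Step 1: 2 records have cost > 79
Step 2: These records originally summed to 194
Step 3: After capping: 2 × 79 = 158
Step 4: Unaffected records sum: 406
Step 5: Final sum = 158 + 406 = 564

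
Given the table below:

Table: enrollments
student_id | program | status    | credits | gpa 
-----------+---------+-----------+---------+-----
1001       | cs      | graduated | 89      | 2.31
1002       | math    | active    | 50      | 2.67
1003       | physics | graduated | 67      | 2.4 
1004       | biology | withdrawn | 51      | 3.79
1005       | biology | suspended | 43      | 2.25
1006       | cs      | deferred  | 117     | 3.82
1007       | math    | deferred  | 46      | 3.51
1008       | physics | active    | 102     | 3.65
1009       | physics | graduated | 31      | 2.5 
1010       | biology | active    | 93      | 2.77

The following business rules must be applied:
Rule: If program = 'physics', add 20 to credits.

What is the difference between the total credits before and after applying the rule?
60

Step 1: Original sum of credits = 689
Step 2: 3 records have program = 'physics'
Step 3: Each affected record changes by 20
Step 4: Total change = 3 × 20 = 60
Step 5: New sum = 689 + 60 = 749
Step 6: Difference = |749 - 689| = 60
        (Sum increased by 60)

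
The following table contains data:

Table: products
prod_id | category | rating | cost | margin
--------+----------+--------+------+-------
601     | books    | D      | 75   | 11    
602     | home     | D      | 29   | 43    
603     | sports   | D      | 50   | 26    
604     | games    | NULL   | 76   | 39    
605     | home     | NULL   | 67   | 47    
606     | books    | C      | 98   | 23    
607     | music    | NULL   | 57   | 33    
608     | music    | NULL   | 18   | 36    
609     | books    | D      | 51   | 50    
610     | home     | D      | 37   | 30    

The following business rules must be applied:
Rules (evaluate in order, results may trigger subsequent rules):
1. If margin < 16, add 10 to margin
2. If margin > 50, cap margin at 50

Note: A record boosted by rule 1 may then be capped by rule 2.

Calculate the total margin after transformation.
348

Step 1: Apply rule 1 to records with margin < 16
  - 1 records get bonus of 10
  - Of these, 0 records then exceed 50 and get capped
Step 2: Apply rule 2 to records with margin > 50
  - 0 records (original) are capped
Step 3: Calculate final sum = 348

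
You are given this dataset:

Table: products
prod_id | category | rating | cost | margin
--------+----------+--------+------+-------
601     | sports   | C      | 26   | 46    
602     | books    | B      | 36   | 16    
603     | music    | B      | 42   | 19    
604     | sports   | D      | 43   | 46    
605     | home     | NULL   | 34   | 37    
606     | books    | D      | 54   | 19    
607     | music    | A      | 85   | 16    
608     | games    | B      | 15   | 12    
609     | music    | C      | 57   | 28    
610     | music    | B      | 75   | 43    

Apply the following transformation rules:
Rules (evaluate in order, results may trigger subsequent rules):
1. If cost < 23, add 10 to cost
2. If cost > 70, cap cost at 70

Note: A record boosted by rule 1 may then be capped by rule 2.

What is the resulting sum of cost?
457

Step 1: Apply rule 1 to records with cost < 23
  - 1 records get bonus of 10
  - Of these, 0 records then exceed 70 and get capped
Step 2: Apply rule 2 to records with cost > 70
  - 2 records (original) are capped
Step 3: Calculate final sum = 457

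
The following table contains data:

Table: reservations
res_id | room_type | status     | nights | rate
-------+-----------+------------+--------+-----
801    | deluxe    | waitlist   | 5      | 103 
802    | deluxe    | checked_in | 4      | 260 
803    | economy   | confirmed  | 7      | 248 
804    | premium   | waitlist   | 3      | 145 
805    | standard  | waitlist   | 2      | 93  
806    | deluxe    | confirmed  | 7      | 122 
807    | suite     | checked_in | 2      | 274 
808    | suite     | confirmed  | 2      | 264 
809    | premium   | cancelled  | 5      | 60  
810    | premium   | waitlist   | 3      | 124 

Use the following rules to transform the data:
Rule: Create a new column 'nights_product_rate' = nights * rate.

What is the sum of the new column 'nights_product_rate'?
6514

Step 1: For each record, compute nights * rate
Example calculations:
  5 * 103 = 515
  4 * 260 = 1040
  7 * 248 = 1736
  ...
Step 2: Sum all derived values
Step 3: Total = 6514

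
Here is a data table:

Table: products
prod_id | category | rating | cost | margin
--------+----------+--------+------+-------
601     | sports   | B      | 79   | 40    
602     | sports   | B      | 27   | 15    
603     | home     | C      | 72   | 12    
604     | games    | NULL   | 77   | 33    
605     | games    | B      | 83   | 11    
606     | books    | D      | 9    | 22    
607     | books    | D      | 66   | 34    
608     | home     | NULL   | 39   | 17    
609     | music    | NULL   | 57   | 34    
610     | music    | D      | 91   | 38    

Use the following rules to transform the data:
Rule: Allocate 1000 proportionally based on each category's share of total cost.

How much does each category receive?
books: 125.0, games: 266.67, home: 185.0, music: 246.67, sports: 176.67

Step 1: Calculate total cost = 600
Step 2: Calculate each category's proportion:
  books: 75/600 = 12.50% → 125.0
  games: 160/600 = 26.67% → 266.67
  home: 111/600 = 18.50% → 185.0
  music: 148/600 = 24.67% → 246.67
  sports: 106/600 = 17.67% → 176.67
Step 3: Verify: sum of allocations ≈ 1000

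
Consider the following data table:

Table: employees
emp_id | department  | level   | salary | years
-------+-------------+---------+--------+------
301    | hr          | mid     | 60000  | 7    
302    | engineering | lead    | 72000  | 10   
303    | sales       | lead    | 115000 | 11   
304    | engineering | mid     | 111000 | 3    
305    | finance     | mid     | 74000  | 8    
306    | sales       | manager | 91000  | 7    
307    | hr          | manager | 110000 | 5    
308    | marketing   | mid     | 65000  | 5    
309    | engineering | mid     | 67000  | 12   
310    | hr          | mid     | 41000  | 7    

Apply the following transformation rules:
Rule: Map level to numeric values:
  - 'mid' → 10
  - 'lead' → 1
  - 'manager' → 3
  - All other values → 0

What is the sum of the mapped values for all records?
68

Step 1: Apply mapping to each record
Step 2: Count by status:
  'mid': 6 records × 10 = 60
  'lead': 2 records × 1 = 2
  'manager': 2 records × 3 = 6
Step 3: Sum all mapped values = 68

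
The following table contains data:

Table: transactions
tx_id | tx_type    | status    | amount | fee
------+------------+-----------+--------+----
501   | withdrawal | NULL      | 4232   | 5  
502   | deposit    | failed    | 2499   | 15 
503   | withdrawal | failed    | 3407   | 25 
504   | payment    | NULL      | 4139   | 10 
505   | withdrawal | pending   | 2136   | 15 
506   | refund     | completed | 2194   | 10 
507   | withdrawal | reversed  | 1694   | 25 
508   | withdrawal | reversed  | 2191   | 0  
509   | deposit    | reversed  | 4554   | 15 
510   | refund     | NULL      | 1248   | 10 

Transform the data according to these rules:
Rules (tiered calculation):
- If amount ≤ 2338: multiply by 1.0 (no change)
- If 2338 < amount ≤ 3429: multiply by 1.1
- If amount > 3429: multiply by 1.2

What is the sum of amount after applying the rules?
31469.6

Step 1: Tier 1 (amount ≤ 2338): 5 records, sum = 9463 × 1.0 = 9463.0
Step 2: Tier 2 (2338 < amount ≤ 3429): 2 records, sum = 5906 × 1.1 = 6496.6
Step 3: Tier 3 (amount > 3429): 3 records, sum = 12925 × 1.2 = 15510.0
Step 4: Final sum = 9463.0 + 6496.6 + 15510.0 = 31469.6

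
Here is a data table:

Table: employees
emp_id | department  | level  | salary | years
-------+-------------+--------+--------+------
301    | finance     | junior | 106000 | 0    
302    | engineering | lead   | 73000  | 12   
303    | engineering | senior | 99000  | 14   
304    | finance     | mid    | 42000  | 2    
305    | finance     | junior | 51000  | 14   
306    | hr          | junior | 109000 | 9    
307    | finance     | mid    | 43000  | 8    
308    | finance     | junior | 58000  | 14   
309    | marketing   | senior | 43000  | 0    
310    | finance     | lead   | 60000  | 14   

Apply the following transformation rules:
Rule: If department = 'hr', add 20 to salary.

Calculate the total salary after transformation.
684020

Step 1: Count records where department = 'hr': 1
Step 2: Total bonus added: 1 × 20 = 20
Step 3: Original sum of salary: 684000
Step 4: Final sum = 684000 + 20 = 684020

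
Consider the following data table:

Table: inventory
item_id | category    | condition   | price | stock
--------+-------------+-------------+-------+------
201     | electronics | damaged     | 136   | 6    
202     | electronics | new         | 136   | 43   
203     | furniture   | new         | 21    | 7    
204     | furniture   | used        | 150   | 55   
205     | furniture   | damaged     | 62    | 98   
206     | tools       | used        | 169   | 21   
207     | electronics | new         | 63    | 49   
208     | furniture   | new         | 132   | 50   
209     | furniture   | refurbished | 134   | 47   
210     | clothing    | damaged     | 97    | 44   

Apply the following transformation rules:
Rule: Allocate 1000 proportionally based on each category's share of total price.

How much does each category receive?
clothing: 88.18, electronics: 304.55, furniture: 453.64, tools: 153.64

Step 1: Calculate total price = 1100
Step 2: Calculate each category's proportion:
  clothing: 97/1100 = 8.82% → 88.18
  electronics: 335/1100 = 30.45% → 304.55
  furniture: 499/1100 = 45.36% → 453.64
  tools: 169/1100 = 15.36% → 153.64
Step 3: Verify: sum of allocations ≈ 1000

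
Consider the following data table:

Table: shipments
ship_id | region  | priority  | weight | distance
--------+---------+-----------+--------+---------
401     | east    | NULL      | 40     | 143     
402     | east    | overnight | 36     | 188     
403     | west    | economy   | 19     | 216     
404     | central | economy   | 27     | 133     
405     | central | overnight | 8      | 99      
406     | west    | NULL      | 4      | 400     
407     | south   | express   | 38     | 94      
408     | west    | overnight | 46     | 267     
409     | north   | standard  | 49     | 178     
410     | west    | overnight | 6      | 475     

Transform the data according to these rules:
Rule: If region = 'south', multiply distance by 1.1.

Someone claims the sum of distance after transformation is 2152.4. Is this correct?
No, the correct result is 2202.4.

Step 1: Calculate the correct sum after transformation
Step 2: Apply multiplier 1.1 to records where region = 'south'
Step 3: Correct result = 2202.4
Step 4: Claimed result = 2152.4
Step 5: 2202.4 ≠ 2152.4
Conclusion: The claimed result is incorrect. The correct answer is 2202.4.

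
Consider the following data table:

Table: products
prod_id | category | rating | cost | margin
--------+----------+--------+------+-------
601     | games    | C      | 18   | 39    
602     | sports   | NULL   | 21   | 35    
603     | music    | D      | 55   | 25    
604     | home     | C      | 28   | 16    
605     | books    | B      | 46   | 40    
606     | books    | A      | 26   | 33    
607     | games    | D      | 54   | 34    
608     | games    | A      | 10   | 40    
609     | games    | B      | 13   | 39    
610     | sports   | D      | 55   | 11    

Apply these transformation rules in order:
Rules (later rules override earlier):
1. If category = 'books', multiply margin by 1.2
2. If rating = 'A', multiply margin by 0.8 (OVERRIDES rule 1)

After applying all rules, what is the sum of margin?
305.4

Step 1: Rule 2 takes priority for records with rating = 'A'
  - 2 records: 73 × 0.8 = 58.4
Step 2: Rule 1 applies to remaining records with category = 'books'
  - 1 records: 40 × 1.2 = 48.0
Step 3: Other records unchanged: 199
Step 4: Final sum = 58.4 + 48.0 + 199 = 305.4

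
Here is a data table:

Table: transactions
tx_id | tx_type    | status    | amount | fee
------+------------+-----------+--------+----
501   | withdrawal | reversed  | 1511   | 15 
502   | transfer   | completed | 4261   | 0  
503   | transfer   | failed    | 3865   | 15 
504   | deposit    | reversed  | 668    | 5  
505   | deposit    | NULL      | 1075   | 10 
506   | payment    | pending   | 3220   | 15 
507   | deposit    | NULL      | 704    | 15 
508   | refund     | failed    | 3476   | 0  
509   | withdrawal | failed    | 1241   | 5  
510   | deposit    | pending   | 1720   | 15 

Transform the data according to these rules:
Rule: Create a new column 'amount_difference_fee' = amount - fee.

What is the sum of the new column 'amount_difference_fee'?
21646

Step 1: For each record, compute amount - fee
Example calculations:
  1511 - 15 = 1496
  4261 - 0 = 4261
  3865 - 15 = 3850
  ...
Step 2: Sum all derived values
Step 3: Total = 21646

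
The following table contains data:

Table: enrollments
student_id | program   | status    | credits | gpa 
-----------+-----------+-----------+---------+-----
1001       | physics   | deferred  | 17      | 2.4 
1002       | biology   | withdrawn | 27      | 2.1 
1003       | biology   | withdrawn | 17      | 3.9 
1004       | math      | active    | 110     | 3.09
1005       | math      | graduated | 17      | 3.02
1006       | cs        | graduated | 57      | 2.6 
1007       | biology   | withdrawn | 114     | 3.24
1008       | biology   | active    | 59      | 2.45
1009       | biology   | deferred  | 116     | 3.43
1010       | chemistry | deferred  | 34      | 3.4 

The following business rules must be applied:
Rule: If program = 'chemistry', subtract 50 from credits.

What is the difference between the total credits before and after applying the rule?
50

Step 1: Original sum of credits = 568
Step 2: 1 records have program = 'chemistry'
Step 3: Each affected record changes by -50
Step 4: Total change = 1 × -50 = -50
Step 5: New sum = 568 + -50 = 518
Step 6: Difference = |518 - 568| = 50
        (Sum decreased by 50)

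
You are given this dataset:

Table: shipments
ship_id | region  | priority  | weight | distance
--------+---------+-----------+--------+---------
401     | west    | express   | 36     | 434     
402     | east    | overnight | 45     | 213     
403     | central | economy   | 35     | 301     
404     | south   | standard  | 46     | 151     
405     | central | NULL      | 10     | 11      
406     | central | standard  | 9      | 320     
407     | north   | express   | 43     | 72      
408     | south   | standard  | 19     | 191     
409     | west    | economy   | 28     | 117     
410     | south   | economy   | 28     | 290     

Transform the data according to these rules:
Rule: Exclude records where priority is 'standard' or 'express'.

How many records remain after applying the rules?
5

Step 1: Count records to exclude
  - 3 (standard) + 2 (express) = 5 records
Step 2: Total records: 10
Step 3: Remaining = 10 - 5 = 5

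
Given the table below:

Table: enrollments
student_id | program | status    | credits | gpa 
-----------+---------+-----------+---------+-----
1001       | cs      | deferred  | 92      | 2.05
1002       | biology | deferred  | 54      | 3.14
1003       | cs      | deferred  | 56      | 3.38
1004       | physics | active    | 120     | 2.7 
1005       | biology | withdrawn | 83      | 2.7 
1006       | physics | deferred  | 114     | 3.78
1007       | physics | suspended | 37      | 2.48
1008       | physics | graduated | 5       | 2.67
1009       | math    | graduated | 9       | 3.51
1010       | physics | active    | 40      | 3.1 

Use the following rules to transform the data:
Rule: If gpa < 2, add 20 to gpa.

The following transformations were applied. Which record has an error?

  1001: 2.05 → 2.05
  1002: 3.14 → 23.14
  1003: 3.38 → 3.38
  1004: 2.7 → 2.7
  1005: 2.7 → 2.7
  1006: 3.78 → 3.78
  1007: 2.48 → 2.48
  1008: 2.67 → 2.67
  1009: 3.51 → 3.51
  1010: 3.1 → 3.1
Record 1002 has an error. The correct transformed value should be 3.14, not 23.14.

Step 1: Check each record against the rule
Step 2: Record 1002 has gpa = 3.14
Step 3: Since 3.14 >= 2, the bonus should not have been applied
Step 4: Correct value = 3.14, but claimed value = 23.14
Conclusion: Record 1002 has the error.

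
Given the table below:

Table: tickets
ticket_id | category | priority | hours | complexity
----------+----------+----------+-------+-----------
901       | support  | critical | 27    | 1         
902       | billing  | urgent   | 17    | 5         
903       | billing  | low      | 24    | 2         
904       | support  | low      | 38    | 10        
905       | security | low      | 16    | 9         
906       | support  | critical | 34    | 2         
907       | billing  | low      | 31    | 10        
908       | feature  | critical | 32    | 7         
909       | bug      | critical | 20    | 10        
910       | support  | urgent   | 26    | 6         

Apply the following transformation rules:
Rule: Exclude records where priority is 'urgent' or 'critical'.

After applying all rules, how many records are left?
4

Step 1: Count records to exclude
  - 2 (urgent) + 4 (critical) = 6 records
Step 2: Total records: 10
Step 3: Remaining = 10 - 6 = 4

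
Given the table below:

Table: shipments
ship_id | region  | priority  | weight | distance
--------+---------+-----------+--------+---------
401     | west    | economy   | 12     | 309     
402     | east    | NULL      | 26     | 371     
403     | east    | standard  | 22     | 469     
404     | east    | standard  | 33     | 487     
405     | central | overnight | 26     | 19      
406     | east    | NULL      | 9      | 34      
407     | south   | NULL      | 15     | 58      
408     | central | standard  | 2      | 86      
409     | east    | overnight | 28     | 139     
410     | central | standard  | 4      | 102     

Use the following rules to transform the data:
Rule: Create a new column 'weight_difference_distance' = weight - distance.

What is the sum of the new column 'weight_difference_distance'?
-1897

Step 1: For each record, compute weight - distance
Example calculations:
  12 - 309 = -297
  26 - 371 = -345
  22 - 469 = -447
  ...
Step 2: Sum all derived values
Step 3: Total = -1897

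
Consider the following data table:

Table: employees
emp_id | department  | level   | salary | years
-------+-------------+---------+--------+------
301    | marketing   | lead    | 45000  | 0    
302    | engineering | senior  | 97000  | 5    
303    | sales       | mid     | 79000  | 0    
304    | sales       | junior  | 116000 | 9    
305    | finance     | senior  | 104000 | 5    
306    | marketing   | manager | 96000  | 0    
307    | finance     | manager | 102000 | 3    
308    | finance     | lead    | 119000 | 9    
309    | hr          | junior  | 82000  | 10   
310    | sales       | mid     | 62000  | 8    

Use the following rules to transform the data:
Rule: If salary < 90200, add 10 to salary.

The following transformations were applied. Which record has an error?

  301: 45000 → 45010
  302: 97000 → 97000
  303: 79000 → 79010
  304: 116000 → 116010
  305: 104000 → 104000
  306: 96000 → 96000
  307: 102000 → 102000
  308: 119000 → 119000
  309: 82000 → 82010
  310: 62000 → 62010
Record 304 has an error. The correct transformed value should be 116000, not 116010.

Step 1: Check each record against the rule
Step 2: Record 304 has salary = 116000
Step 3: Since 116000 >= 90200, the bonus should not have been applied
Step 4: Correct value = 116000, but claimed value = 116010
Conclusion: Record 304 has the error.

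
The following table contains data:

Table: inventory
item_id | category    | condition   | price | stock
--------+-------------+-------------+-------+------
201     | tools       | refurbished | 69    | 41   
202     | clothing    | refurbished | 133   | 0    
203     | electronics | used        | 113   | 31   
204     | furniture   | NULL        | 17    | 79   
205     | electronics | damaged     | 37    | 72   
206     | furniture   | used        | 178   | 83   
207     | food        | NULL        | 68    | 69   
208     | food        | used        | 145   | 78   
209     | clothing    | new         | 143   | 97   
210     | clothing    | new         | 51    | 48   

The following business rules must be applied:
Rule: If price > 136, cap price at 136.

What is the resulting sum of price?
896

Step 1: 3 records have price > 136
Step 2: These records originally summed to 466
Step 3: After capping: 3 × 136 = 408
Step 4: Unaffected records sum: 488
Step 5: Final sum = 408 + 488 = 896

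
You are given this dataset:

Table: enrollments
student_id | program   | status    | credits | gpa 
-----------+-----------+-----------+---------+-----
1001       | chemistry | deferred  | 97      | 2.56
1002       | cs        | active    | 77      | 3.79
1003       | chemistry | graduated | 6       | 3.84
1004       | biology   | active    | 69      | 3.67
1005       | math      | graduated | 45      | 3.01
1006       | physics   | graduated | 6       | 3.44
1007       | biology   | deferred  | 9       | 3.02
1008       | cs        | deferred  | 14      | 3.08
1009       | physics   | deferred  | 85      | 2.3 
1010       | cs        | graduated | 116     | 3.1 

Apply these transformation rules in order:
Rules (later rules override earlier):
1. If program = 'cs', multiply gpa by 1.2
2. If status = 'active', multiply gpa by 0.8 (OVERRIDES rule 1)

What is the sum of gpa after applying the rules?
31.55

Step 1: Rule 2 takes priority for records with status = 'active'
  - 2 records: 7.46 × 0.8 = 5.97
Step 2: Rule 1 applies to remaining records with program = 'cs'
  - 2 records: 6.18 × 1.2 = 7.42
Step 3: Other records unchanged: 18.17
Step 4: Final sum = 5.97 + 7.42 + 18.17 = 31.55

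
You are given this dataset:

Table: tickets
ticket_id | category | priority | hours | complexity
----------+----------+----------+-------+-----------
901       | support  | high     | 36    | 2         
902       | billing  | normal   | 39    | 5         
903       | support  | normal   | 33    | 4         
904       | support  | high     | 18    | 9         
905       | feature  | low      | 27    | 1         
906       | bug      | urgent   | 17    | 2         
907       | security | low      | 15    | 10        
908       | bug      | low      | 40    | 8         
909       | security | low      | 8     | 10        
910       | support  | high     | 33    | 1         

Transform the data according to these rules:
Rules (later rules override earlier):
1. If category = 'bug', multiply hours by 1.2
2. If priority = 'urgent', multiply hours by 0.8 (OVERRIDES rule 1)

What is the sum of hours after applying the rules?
270.6

Step 1: Rule 2 takes priority for records with priority = 'urgent'
  - 1 records: 17 × 0.8 = 13.6
Step 2: Rule 1 applies to remaining records with category = 'bug'
  - 1 records: 40 × 1.2 = 48.0
Step 3: Other records unchanged: 209
Step 4: Final sum = 13.6 + 48.0 + 209 = 270.6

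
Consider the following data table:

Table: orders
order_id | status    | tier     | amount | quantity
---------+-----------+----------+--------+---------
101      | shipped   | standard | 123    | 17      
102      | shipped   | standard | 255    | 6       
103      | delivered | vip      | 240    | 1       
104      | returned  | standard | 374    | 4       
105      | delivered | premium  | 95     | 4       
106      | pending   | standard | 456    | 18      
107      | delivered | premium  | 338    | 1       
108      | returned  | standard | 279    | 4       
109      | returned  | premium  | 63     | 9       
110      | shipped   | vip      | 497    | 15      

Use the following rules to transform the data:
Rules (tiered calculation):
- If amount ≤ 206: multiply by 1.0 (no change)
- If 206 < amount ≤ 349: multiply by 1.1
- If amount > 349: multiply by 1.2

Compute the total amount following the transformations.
3096.6

Step 1: Tier 1 (amount ≤ 206): 3 records, sum = 281 × 1.0 = 281.0
Step 2: Tier 2 (206 < amount ≤ 349): 4 records, sum = 1112 × 1.1 = 1223.2
Step 3: Tier 3 (amount > 349): 3 records, sum = 1327 × 1.2 = 1592.4
Step 4: Final sum = 281.0 + 1223.2 + 1592.4 = 3096.6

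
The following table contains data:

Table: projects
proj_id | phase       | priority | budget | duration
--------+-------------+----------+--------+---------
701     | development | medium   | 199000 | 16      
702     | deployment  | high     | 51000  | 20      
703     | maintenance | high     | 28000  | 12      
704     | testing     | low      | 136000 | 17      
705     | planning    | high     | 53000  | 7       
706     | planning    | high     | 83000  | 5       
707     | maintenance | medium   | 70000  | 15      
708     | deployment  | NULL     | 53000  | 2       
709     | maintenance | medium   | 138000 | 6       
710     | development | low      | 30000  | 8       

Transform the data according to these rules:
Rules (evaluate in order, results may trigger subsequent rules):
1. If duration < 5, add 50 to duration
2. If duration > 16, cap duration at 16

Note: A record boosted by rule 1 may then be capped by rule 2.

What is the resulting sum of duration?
117

Step 1: Apply rule 1 to records with duration < 5
  - 1 records get bonus of 50
  - Of these, 1 records then exceed 16 and get capped
Step 2: Apply rule 2 to records with duration > 16
  - 2 records (original) are capped
Step 3: Calculate final sum = 117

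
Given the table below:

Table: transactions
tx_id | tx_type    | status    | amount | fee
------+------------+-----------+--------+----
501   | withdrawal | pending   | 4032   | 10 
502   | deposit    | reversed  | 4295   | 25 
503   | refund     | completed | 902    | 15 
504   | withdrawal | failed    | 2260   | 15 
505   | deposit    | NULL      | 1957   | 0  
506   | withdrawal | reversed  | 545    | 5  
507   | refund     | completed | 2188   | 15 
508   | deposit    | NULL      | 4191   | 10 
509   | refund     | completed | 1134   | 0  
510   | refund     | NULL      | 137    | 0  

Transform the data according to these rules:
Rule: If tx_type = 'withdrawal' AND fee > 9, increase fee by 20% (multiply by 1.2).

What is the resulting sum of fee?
100.0

Step 1: Find records where tx_type = 'withdrawal' AND fee > 9
Step 2: 2 records match, summing to 25
Step 3: After multiplier: 25 × 1.2 = 30.0
Step 4: Unaffected records sum: 70
Step 5: Final sum = 30.0 + 70 = 100.0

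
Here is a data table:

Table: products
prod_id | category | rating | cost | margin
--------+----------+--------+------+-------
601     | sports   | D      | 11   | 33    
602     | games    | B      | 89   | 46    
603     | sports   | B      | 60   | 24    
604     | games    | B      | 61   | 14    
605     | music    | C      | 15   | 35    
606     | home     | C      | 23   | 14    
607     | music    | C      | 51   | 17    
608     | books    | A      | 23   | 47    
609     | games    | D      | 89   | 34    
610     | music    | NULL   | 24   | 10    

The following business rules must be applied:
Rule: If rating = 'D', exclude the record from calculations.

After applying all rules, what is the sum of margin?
207

Step 1: Identify records where rating = 'D'
Step 2: The excluded records sum to 67
Step 3: Original total margin = 274
Step 4: Remaining total = 274 - 67 = 207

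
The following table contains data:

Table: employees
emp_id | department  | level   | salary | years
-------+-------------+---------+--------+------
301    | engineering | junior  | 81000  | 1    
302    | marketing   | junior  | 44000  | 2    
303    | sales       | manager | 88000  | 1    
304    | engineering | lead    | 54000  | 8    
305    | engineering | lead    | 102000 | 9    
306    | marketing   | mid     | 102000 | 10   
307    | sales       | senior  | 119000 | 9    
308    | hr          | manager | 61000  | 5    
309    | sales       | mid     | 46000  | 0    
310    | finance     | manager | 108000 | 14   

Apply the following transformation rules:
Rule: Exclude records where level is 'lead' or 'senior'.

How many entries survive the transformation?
7

Step 1: Count records to exclude
  - 2 (lead) + 1 (senior) = 3 records
Step 2: Total records: 10
Step 3: Remaining = 10 - 3 = 7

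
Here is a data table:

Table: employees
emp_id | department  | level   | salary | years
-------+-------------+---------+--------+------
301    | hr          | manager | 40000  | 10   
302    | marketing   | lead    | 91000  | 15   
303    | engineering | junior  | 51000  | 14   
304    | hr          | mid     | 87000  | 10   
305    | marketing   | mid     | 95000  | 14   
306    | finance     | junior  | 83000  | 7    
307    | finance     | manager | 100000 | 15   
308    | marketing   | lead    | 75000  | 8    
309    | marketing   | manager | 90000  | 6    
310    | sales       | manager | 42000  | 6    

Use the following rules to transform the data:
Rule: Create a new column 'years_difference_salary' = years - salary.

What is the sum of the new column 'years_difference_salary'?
-753895

Step 1: For each record, compute years - salary
Example calculations:
  10 - 40000 = -39990
  15 - 91000 = -90985
  14 - 51000 = -50986
  ...
Step 2: Sum all derived values
Step 3: Total = -753895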